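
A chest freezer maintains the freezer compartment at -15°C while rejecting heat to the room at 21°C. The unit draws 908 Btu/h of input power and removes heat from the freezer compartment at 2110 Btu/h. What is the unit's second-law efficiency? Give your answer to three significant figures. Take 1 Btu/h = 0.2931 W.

0.324

COP_actual = Q̇_C/Ẇ = 2110/908.0 = 2.324.
In absolute terms T_C = 258.15 K and T_H = 294.15 K, so ΔT = 36.00 K.
COP_Carnot = T_C/ΔT = 258.15/36.00 = 7.171.
η_II = COP_actual/COP_Carnot = 2.324/7.171 = 0.3241.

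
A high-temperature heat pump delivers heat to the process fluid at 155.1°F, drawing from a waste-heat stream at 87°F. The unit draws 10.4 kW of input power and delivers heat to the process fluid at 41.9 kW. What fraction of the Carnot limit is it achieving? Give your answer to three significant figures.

COP_actual = Q̇_H/Ẇ = 41.90/10.40 = 4.029.
In absolute terms T_C = 303.71 K and T_H = 341.54 K, so ΔT = 37.83 K.
COP_Carnot = T_H/ΔT = 341.54/37.83 = 9.027.
η_II = COP_actual/COP_Carnot = 4.029/9.027 = 0.4463.

0.446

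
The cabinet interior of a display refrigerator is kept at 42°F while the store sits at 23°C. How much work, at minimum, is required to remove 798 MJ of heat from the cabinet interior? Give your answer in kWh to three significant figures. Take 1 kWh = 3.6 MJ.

13.9 kWh

In absolute terms T_C = 278.71 K and T_H = 296.15 K, so ΔT = 17.44 K.
The reversible limit is COP_R = T_C/ΔT = 15.98, so W_min = Q_C/COP = Q_C·ΔT/T_C.
W_min = 798.0 × 17.44/278.71 = 49.95 MJ = 13.87 kWh.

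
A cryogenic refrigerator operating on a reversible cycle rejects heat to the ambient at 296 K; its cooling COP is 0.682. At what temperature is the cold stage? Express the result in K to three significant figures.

For a Carnot refrigerator COP_R = T_C/(T_H − T_C), so T_C = COP·T_H/(1 + COP).
With T_H = 296.00 K, T_C = 0.682 × 296.00/1.682 = 120.02 K.

120 K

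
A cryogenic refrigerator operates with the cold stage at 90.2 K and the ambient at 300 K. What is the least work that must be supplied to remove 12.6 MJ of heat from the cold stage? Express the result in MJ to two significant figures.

29 MJ

The reservoir spacing is ΔT = 300 − 90.2 = 209.8 K.
The reversible limit is COP_R = T_C/ΔT = 0.4299, so W_min = Q_C/COP = Q_C·ΔT/T_C.
W_min = 12.60 × 209.8/90.20 = 29.31 MJ.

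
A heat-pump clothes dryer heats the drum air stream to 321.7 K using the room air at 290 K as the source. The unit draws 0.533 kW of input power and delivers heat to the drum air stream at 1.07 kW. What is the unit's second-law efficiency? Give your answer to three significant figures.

COP_actual = Q̇_H/Ẇ = 1.070/0.5330 = 2.008.
The reservoir spacing is ΔT = 321.7 − 290 = 31.70 K.
COP_Carnot = T_H/ΔT = 321.70/31.70 = 10.15.
η_II = COP_actual/COP_Carnot = 2.008/10.15 = 0.1978.

0.198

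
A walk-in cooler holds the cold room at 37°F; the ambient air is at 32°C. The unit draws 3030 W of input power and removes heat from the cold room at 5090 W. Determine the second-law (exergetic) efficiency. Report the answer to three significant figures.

0.178

COP_actual = Q̇_C/Ẇ = 5090/3030 = 1.680.
In absolute terms T_C = 275.93 K and T_H = 305.15 K, so ΔT = 29.22 K.
COP_Carnot = T_C/ΔT = 275.93/29.22 = 9.442.
η_II = COP_actual/COP_Carnot = 1.680/9.442 = 0.1779.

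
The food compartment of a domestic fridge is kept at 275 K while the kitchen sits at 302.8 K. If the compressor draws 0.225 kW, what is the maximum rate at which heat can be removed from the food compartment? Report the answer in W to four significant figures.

The reservoir spacing is ΔT = 302.8 − 275 = 27.80 K.
COP_Carnot = T_C/ΔT = 275.00/27.80 = 9.892.
Q̇_max = COP_Carnot × Ẇ = 9.892 × 0.2250 kW = 2.226 kW = 2226 W.

2226 W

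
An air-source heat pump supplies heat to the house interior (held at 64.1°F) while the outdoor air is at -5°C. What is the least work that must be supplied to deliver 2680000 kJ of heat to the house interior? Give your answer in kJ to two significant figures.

210000 kJ

In absolute terms T_C = 268.15 K and T_H = 290.98 K, so ΔT = 22.83 K.
The reversible limit is COP_HP = T_H/ΔT = 12.74, so W_min = Q_H/COP = Q_H·ΔT/T_H.
W_min = 2680000 × 22.83/290.98 = 210300 kJ.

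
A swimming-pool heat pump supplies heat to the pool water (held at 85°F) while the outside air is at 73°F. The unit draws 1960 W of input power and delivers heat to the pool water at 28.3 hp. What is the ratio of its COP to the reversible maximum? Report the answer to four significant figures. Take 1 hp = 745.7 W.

0.2372

Converting, Q̇_H = 28.30 hp = 21100 W, so COP_actual = Q̇_H/Ẇ = 21100/1960 = 10.77.
In absolute terms T_C = 295.93 K and T_H = 302.59 K, so ΔT = 6.667 K.
COP_Carnot = T_H/ΔT = 302.59/6.667 = 45.39.
η_II = COP_actual/COP_Carnot = 10.77/45.39 = 0.2372.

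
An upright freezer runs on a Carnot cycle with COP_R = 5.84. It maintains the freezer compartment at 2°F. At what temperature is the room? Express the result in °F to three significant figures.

COP_R = T_C/(T_H − T_C) gives T_H − T_C = T_C/COP.
With T_C = 256.48 K, T_H = 256.48 × (1 + 1/5.84) = 300.40 K.
Converting, 300.40 K = 81.05°F.

81.1 °F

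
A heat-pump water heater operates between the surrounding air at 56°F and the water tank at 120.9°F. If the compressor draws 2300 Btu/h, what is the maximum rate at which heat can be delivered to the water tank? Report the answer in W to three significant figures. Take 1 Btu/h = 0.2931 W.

6030 W

In absolute terms T_C = 286.48 K and T_H = 322.54 K, so ΔT = 36.06 K.
COP_Carnot = T_H/ΔT = 322.54/36.06 = 8.946.
Q̇_max = COP_Carnot × Ẇ = 8.946 × 2300 Btu/h = 20570 Btu/h = 6031 W.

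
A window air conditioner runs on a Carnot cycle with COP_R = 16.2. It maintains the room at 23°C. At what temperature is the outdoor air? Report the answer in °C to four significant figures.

COP_R = T_C/(T_H − T_C) gives T_H − T_C = T_C/COP.
With T_C = 296.15 K, T_H = 296.15 × (1 + 1/16.2) = 314.43 K.
Converting, 314.43 K = 41.28°C.

41.28 °C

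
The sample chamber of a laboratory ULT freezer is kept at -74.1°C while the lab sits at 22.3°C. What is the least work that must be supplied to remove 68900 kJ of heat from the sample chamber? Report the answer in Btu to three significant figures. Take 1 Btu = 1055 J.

31600 Btu

In absolute terms T_C = 199.05 K and T_H = 295.45 K, so ΔT = 96.40 K.
The reversible limit is COP_R = T_C/ΔT = 2.065, so W_min = Q_C/COP = Q_C·ΔT/T_C.
W_min = 68900 × 96.40/199.05 = 33370 kJ = 31630 Btu.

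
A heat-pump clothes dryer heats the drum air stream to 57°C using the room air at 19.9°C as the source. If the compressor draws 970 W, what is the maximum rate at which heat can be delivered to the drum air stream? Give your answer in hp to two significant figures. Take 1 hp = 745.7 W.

12 hp

In absolute terms T_C = 293.05 K and T_H = 330.15 K, so ΔT = 37.10 K.
COP_Carnot = T_H/ΔT = 330.15/37.10 = 8.899.
Q̇_max = COP_Carnot × Ẇ = 8.899 × 970.0 W = 8632 W = 11.58 hp.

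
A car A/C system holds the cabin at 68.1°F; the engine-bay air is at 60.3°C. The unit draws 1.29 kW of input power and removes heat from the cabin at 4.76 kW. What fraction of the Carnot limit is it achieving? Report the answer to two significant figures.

COP_actual = Q̇_C/Ẇ = 4.760/1.290 = 3.690.
In absolute terms T_C = 293.21 K and T_H = 333.45 K, so ΔT = 40.24 K.
COP_Carnot = T_C/ΔT = 293.21/40.24 = 7.286.
η_II = COP_actual/COP_Carnot = 3.690/7.286 = 0.5065.

0.51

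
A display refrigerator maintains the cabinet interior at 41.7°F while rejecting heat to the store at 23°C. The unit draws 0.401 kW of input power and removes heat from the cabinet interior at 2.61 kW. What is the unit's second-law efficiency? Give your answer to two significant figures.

COP_actual = Q̇_C/Ẇ = 2.610/0.4010 = 6.509.
In absolute terms T_C = 278.54 K and T_H = 296.15 K, so ΔT = 17.61 K.
COP_Carnot = T_C/ΔT = 278.54/17.61 = 15.82.
η_II = COP_actual/COP_Carnot = 6.509/15.82 = 0.4115.

0.41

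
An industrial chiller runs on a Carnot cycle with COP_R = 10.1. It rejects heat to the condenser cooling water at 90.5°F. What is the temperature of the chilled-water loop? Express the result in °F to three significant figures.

40.9 °F

For a Carnot refrigerator COP_R = T_C/(T_H − T_C), so T_C = COP·T_H/(1 + COP).
With T_H = 305.65 K, T_C = 10.1 × 305.65/11.10 = 278.11 K.
Converting, 278.11 K = 40.94°F.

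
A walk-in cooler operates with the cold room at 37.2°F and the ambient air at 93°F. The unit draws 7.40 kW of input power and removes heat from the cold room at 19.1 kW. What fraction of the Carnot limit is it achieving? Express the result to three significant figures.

COP_actual = Q̇_C/Ẇ = 19.10/7.400 = 2.581.
In absolute terms T_C = 276.04 K and T_H = 307.04 K, so ΔT = 31.00 K.
COP_Carnot = T_C/ΔT = 276.04/31.00 = 8.904.
η_II = COP_actual/COP_Carnot = 2.581/8.904 = 0.2899.

0.290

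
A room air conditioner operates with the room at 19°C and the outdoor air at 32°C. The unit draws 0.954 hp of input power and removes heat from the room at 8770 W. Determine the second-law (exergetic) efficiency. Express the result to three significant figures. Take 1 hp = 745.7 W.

Converting, Q̇_C = 8770 W = 11.76 hp, so COP_actual = Q̇_C/Ẇ = 11.76/0.9540 = 12.33.
In absolute terms T_C = 292.15 K and T_H = 305.15 K, so ΔT = 13.00 K.
COP_Carnot = T_C/ΔT = 292.15/13.00 = 22.47.
η_II = COP_actual/COP_Carnot = 12.33/22.47 = 0.5486.

0.549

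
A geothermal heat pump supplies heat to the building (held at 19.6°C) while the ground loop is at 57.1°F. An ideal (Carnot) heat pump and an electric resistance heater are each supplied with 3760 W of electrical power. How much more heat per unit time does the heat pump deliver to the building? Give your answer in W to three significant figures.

191000 W

In absolute terms T_C = 287.09 K and T_H = 292.75 K, so ΔT = 5.656 K.
COP_Carnot = T_H/ΔT = 292.75/5.656 = 51.76.
The heat pump delivers Q̇_H = COP × Ẇ = 194600 W; the resistance heater delivers Ẇ = 3760 W.
Extra = (COP − 1)·Ẇ = 190900 W.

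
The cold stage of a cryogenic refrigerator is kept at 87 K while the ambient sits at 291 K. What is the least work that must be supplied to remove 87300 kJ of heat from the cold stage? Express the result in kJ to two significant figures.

200000 kJ

The reservoir spacing is ΔT = 291 − 87 = 204.0 K.
The reversible limit is COP_R = T_C/ΔT = 0.4265, so W_min = Q_C/COP = Q_C·ΔT/T_C.
W_min = 87300 × 204.0/87.00 = 204700 kJ.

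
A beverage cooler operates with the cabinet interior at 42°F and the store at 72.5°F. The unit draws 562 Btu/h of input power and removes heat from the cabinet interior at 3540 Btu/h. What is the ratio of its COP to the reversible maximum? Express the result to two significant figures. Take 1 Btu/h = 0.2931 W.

COP_actual = Q̇_C/Ẇ = 3540/562.0 = 6.299.
In absolute terms T_C = 278.71 K and T_H = 295.65 K, so ΔT = 16.94 K.
COP_Carnot = T_C/ΔT = 278.71/16.94 = 16.45.
η_II = COP_actual/COP_Carnot = 6.299/16.45 = 0.3830.

0.38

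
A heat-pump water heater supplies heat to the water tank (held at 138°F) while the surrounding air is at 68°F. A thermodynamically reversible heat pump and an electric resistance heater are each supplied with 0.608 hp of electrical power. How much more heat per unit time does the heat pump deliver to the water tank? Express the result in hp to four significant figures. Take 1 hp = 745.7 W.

4.583 hp

In absolute terms T_C = 293.15 K and T_H = 332.04 K, so ΔT = 38.89 K.
COP_Carnot = T_H/ΔT = 332.04/38.89 = 8.538.
The heat pump delivers Q̇_H = COP × Ẇ = 5.191 hp; the resistance heater delivers Ẇ = 0.6080 hp.
Extra = (COP − 1)·Ẇ = 4.583 hp.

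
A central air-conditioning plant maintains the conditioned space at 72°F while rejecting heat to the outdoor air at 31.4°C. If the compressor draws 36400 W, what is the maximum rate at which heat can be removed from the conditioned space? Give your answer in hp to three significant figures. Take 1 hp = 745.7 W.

1570 hp

In absolute terms T_C = 295.37 K and T_H = 304.55 K, so ΔT = 9.178 K.
COP_Carnot = T_C/ΔT = 295.37/9.178 = 32.18.
Q̇_max = COP_Carnot × Ẇ = 32.18 × 36400 W = 1171000 W = 1571 hp.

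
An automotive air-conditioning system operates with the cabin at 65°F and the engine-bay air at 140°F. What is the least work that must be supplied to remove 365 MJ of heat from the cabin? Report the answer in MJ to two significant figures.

In absolute terms T_C = 291.48 K and T_H = 333.15 K, so ΔT = 41.67 K.
The reversible limit is COP_R = T_C/ΔT = 6.996, so W_min = Q_C/COP = Q_C·ΔT/T_C.
W_min = 365.0 × 41.67/291.48 = 52.18 MJ.

52 MJ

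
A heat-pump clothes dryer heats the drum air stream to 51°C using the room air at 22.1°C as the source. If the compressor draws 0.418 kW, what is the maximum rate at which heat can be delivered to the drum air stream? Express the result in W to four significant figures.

4688 W

In absolute terms T_C = 295.25 K and T_H = 324.15 K, so ΔT = 28.90 K.
COP_Carnot = T_H/ΔT = 324.15/28.90 = 11.22.
Q̇_max = COP_Carnot × Ẇ = 11.22 × 0.4180 kW = 4.688 kW = 4688 W.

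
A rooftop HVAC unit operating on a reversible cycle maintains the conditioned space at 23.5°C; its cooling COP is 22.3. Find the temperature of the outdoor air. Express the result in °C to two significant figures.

COP_R = T_C/(T_H − T_C) gives T_H − T_C = T_C/COP.
With T_C = 296.65 K, T_H = 296.65 × (1 + 1/22.3) = 309.95 K.
Converting, 309.95 K = 36.80°C.

37 °C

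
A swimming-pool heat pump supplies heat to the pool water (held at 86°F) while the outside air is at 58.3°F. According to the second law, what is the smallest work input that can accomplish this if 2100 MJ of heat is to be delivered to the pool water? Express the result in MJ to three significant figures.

107 MJ

In absolute terms T_C = 287.76 K and T_H = 303.15 K, so ΔT = 15.39 K.
The reversible limit is COP_HP = T_H/ΔT = 19.70, so W_min = Q_H/COP = Q_H·ΔT/T_H.
W_min = 2100 × 15.39/303.15 = 106.6 MJ.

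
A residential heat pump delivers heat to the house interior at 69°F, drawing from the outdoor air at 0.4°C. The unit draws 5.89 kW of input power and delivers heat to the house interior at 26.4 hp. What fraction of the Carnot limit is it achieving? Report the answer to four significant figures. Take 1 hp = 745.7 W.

Converting, Q̇_H = 26.40 hp = 19.69 kW, so COP_actual = Q̇_H/Ẇ = 19.69/5.890 = 3.342.
In absolute terms T_C = 273.55 K and T_H = 293.71 K, so ΔT = 20.16 K.
COP_Carnot = T_H/ΔT = 293.71/20.16 = 14.57.
η_II = COP_actual/COP_Carnot = 3.342/14.57 = 0.2294.

0.2294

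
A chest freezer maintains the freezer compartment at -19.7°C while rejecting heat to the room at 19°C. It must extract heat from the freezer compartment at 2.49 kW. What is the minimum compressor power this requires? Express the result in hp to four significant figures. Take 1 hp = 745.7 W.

0.5099 hp

In absolute terms T_C = 253.45 K and T_H = 292.15 K, so ΔT = 38.70 K.
COP_Carnot = T_C/ΔT = 253.45/38.70 = 6.549.
Ẇ_min = Q̇/COP_Carnot = 2.490/6.549 = 0.3802 kW = 0.5099 hp.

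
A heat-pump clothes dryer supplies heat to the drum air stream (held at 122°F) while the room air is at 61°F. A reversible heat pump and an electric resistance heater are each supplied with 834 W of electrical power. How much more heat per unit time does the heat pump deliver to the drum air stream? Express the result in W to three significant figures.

In absolute terms T_C = 289.26 K and T_H = 323.15 K, so ΔT = 33.89 K.
COP_Carnot = T_H/ΔT = 323.15/33.89 = 9.536.
The heat pump delivers Q̇_H = COP × Ẇ = 7953 W; the resistance heater delivers Ẇ = 834.0 W.
Extra = (COP − 1)·Ẇ = 7119 W.

7120 W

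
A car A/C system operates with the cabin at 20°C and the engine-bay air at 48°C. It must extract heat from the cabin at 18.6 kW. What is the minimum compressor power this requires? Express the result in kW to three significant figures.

In absolute terms T_C = 293.15 K and T_H = 321.15 K, so ΔT = 28.00 K.
COP_Carnot = T_C/ΔT = 293.15/28.00 = 10.47.
Ẇ_min = Q̇/COP_Carnot = 18.60/10.47 = 1.777 kW.

1.78 kW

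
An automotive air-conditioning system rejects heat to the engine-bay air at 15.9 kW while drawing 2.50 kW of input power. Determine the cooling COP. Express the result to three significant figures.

5.36

The first law gives Q̇_H = Q̇_C + Ẇ, so the three rates are Q̇_C = 13.40, Q̇_H = 15.90, Ẇ = 2.500 kW.
COP_R = Q̇_C/Ẇ = 13.40/2.500 = 5.360.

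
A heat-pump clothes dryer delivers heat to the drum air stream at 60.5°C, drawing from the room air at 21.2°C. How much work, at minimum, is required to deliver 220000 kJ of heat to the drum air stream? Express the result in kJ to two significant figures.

In absolute terms T_C = 294.35 K and T_H = 333.65 K, so ΔT = 39.30 K.
The reversible limit is COP_HP = T_H/ΔT = 8.490, so W_min = Q_H/COP = Q_H·ΔT/T_H.
W_min = 220000 × 39.30/333.65 = 25910 kJ.

26000 kJ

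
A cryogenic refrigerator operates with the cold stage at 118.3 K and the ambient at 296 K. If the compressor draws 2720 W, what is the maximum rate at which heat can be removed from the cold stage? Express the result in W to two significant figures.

1800 W

The reservoir spacing is ΔT = 296 − 118.3 = 177.7 K.
COP_Carnot = T_C/ΔT = 118.30/177.7 = 0.6657.
Q̇_max = COP_Carnot × Ẇ = 0.6657 × 2720 W = 1811 W.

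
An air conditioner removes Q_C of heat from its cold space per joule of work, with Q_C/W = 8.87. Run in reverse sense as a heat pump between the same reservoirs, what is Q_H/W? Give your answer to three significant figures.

The first law on one cycle gives Q_H = Q_C + W, so Q_H/W = Q_C/W + 1.
COP_HP = COP_R + 1 = 8.87 + 1 = 9.87.

9.87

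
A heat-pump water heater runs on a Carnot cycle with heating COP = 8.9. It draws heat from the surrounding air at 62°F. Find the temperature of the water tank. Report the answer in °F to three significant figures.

COP_HP = T_H/(T_H − T_C) rearranges to T_H = COP·T_C/(COP − 1).
With T_C = 289.82 K, T_H = 8.9 × 289.82/7.900 = 326.50 K.
Converting, 326.50 K = 128.03°F.

128 °F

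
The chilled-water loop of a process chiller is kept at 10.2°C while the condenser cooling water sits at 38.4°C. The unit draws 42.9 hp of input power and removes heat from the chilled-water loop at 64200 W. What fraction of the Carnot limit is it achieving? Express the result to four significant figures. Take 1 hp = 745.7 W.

Converting, Q̇_C = 64200 W = 86.09 hp, so COP_actual = Q̇_C/Ẇ = 86.09/42.90 = 2.007.
In absolute terms T_C = 283.35 K and T_H = 311.55 K, so ΔT = 28.20 K.
COP_Carnot = T_C/ΔT = 283.35/28.20 = 10.05.
η_II = COP_actual/COP_Carnot = 2.007/10.05 = 0.1997.

0.1997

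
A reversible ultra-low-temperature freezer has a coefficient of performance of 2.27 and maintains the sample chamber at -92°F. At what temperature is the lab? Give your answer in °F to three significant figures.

COP_R = T_C/(T_H − T_C) gives T_H − T_C = T_C/COP.
With T_C = 204.26 K, T_H = 204.26 × (1 + 1/2.27) = 294.24 K.
Converting, 294.24 K = 69.97°F.

70.0 °F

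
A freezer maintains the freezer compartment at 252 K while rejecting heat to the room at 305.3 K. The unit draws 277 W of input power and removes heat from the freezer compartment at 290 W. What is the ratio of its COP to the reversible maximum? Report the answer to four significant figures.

0.2214

COP_actual = Q̇_C/Ẇ = 290.0/277.0 = 1.047.
The reservoir spacing is ΔT = 305.3 − 252 = 53.30 K.
COP_Carnot = T_C/ΔT = 252.00/53.30 = 4.728.
η_II = COP_actual/COP_Carnot = 1.047/4.728 = 0.2214.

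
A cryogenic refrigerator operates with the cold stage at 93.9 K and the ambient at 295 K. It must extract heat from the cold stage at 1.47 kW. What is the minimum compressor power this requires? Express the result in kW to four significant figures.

The reservoir spacing is ΔT = 295 − 93.9 = 201.1 K.
COP_Carnot = T_C/ΔT = 93.90/201.1 = 0.4669.
Ẇ_min = Q̇/COP_Carnot = 1.470/0.4669 = 3.148 kW.

3.148 kW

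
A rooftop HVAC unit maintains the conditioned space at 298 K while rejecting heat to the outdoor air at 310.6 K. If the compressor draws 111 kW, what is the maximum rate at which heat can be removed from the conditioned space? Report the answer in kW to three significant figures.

2630 kW

The reservoir spacing is ΔT = 310.6 − 298 = 12.60 K.
COP_Carnot = T_C/ΔT = 298.00/12.60 = 23.65.
Q̇_max = COP_Carnot × Ẇ = 23.65 × 111.0 kW = 2625 kW.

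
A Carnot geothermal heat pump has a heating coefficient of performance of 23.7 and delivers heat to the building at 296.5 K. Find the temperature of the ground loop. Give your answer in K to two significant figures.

280 K

COP_HP = T_H/(T_H − T_C) gives T_H − T_C = T_H/COP.
With T_H = 296.50 K, T_C = 296.50 × (1 − 1/23.7) = 283.99 K.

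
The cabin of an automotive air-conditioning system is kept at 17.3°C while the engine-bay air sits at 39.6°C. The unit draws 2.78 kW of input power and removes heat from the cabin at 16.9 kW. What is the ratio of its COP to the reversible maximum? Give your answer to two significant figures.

0.47

COP_actual = Q̇_C/Ẇ = 16.90/2.780 = 6.079.
In absolute terms T_C = 290.45 K and T_H = 312.75 K, so ΔT = 22.30 K.
COP_Carnot = T_C/ΔT = 290.45/22.30 = 13.02.
η_II = COP_actual/COP_Carnot = 6.079/13.02 = 0.4667.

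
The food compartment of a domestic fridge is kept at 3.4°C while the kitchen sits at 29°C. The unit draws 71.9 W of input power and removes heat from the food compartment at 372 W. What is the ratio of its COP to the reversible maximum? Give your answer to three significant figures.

0.479

COP_actual = Q̇_C/Ẇ = 372.0/71.90 = 5.174.
In absolute terms T_C = 276.55 K and T_H = 302.15 K, so ΔT = 25.60 K.
COP_Carnot = T_C/ΔT = 276.55/25.60 = 10.80.
η_II = COP_actual/COP_Carnot = 5.174/10.80 = 0.4789.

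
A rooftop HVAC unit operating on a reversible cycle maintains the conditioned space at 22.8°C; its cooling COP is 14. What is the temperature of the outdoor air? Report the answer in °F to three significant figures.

COP_R = T_C/(T_H − T_C) gives T_H − T_C = T_C/COP.
With T_C = 295.95 K, T_H = 295.95 × (1 + 1/14) = 317.09 K.
Converting, 317.09 K = 111.09°F.

111 °F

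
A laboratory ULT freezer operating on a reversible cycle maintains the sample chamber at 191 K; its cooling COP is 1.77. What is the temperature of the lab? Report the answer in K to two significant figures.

COP_R = T_C/(T_H − T_C) gives T_H − T_C = T_C/COP.
With T_C = 191.00 K, T_H = 191.00 × (1 + 1/1.77) = 298.91 K.

300 K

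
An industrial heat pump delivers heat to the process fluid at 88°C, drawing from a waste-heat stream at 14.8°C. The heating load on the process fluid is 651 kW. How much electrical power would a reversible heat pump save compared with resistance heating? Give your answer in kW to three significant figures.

In absolute terms T_C = 287.95 K and T_H = 361.15 K, so ΔT = 73.20 K.
COP_Carnot = T_H/ΔT = 361.15/73.20 = 4.934.
Resistance heating needs Ẇ_res = Q̇_H = 651.0 kW; the reversible heat pump needs only Ẇ_hp = Q̇_H/COP = 131.9 kW.
Saving = 651.0 − 131.9 = 519.1 kW.

519 kW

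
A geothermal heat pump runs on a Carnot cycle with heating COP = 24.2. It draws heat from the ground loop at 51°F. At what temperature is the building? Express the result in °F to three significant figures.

COP_HP = T_H/(T_H − T_C) rearranges to T_H = COP·T_C/(COP − 1).
With T_C = 283.71 K, T_H = 24.2 × 283.71/23.20 = 295.93 K.
Converting, 295.93 K = 73.01°F.

73.0 °F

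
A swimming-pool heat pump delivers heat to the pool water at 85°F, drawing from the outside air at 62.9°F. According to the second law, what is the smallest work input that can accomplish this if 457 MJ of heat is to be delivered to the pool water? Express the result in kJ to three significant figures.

18500 kJ

In absolute terms T_C = 290.32 K and T_H = 302.59 K, so ΔT = 12.28 K.
The reversible limit is COP_HP = T_H/ΔT = 24.65, so W_min = Q_H/COP = Q_H·ΔT/T_H.
W_min = 457.0 × 12.28/302.59 = 18.54 MJ = 18540 kJ.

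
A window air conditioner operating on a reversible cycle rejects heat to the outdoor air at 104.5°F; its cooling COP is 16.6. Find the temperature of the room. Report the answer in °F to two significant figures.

72 °F

For a Carnot refrigerator COP_R = T_C/(T_H − T_C), so T_C = COP·T_H/(1 + COP).
With T_H = 313.43 K, T_C = 16.6 × 313.43/17.60 = 295.62 K.
Converting, 295.62 K = 72.44°F.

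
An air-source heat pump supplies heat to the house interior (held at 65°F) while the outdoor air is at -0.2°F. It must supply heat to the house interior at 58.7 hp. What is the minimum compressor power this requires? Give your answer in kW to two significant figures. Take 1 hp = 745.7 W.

5.4 kW

In absolute terms T_C = 255.26 K and T_H = 291.48 K, so ΔT = 36.22 K.
COP_Carnot = T_H/ΔT = 291.48/36.22 = 8.047.
Ẇ_min = Q̇/COP_Carnot = 58.70/8.047 = 7.295 hp = 5.440 kW.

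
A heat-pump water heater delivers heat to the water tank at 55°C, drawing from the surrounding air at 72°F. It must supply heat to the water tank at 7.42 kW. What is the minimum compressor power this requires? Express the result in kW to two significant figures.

In absolute terms T_C = 295.37 K and T_H = 328.15 K, so ΔT = 32.78 K.
COP_Carnot = T_H/ΔT = 328.15/32.78 = 10.01.
Ẇ_min = Q̇/COP_Carnot = 7.420/10.01 = 0.7412 kW.

0.74 kW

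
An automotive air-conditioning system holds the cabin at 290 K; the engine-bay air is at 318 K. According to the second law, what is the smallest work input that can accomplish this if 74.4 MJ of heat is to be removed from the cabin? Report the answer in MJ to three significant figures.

The reservoir spacing is ΔT = 318 − 290 = 28.00 K.
The reversible limit is COP_R = T_C/ΔT = 10.36, so W_min = Q_C/COP = Q_C·ΔT/T_C.
W_min = 74.40 × 28.00/290.00 = 7.183 MJ.

7.18 MJ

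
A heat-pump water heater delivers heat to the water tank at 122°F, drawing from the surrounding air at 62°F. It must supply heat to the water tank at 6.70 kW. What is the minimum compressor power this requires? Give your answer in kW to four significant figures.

In absolute terms T_C = 289.82 K and T_H = 323.15 K, so ΔT = 33.33 K.
COP_Carnot = T_H/ΔT = 323.15/33.33 = 9.695.
Ẇ_min = Q̇/COP_Carnot = 6.700/9.695 = 0.6911 kW.

0.6911 kW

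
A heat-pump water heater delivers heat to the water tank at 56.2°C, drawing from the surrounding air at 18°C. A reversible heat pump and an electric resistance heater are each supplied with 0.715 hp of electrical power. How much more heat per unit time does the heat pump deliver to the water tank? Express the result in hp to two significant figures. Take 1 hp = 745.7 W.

5.4 hp

In absolute terms T_C = 291.15 K and T_H = 329.35 K, so ΔT = 38.20 K.
COP_Carnot = T_H/ΔT = 329.35/38.20 = 8.622.
The heat pump delivers Q̇_H = COP × Ẇ = 6.165 hp; the resistance heater delivers Ẇ = 0.7150 hp.
Extra = (COP − 1)·Ẇ = 5.450 hp.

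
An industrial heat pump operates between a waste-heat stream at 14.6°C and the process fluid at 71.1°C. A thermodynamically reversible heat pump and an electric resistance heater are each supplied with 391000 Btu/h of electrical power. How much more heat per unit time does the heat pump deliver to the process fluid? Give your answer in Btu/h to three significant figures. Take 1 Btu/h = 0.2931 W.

1990000 Btu/h

In absolute terms T_C = 287.75 K and T_H = 344.25 K, so ΔT = 56.50 K.
COP_Carnot = T_H/ΔT = 344.25/56.50 = 6.093.
The heat pump delivers Q̇_H = COP × Ẇ = 2382000 Btu/h; the resistance heater delivers Ẇ = 391000 Btu/h.
Extra = (COP − 1)·Ẇ = 1991000 Btu/h.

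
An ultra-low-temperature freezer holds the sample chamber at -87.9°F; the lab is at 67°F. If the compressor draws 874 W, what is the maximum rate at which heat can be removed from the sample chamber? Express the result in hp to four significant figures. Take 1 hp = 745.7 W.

In absolute terms T_C = 206.54 K and T_H = 292.59 K, so ΔT = 86.06 K.
COP_Carnot = T_C/ΔT = 206.54/86.06 = 2.400.
Q̇_max = COP_Carnot × Ẇ = 2.400 × 874.0 W = 2098 W = 2.813 hp.

2.813 hp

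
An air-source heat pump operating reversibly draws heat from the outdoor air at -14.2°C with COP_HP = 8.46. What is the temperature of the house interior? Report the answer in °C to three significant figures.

COP_HP = T_H/(T_H − T_C) rearranges to T_H = COP·T_C/(COP − 1).
With T_C = 258.95 K, T_H = 8.46 × 258.95/7.460 = 293.66 K.
Converting, 293.66 K = 20.51°C.

20.5 °C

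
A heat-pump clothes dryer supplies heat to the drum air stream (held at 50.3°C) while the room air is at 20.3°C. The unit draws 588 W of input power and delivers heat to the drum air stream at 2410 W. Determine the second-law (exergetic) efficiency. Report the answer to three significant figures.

COP_actual = Q̇_H/Ẇ = 2410/588.0 = 4.099.
In absolute terms T_C = 293.45 K and T_H = 323.45 K, so ΔT = 30.00 K.
COP_Carnot = T_H/ΔT = 323.45/30.00 = 10.78.
η_II = COP_actual/COP_Carnot = 4.099/10.78 = 0.3801.

0.380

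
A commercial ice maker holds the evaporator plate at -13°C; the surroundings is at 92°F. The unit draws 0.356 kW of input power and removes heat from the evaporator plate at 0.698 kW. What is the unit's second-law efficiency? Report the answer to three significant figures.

COP_actual = Q̇_C/Ẇ = 0.6980/0.3560 = 1.961.
In absolute terms T_C = 260.15 K and T_H = 306.48 K, so ΔT = 46.33 K.
COP_Carnot = T_C/ΔT = 260.15/46.33 = 5.615.
η_II = COP_actual/COP_Carnot = 1.961/5.615 = 0.3492.

0.349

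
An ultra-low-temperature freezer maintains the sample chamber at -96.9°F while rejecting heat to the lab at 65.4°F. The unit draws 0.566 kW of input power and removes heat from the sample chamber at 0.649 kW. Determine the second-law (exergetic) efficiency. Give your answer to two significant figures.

COP_actual = Q̇_C/Ẇ = 0.6490/0.5660 = 1.147.
In absolute terms T_C = 201.54 K and T_H = 291.71 K, so ΔT = 90.17 K.
COP_Carnot = T_C/ΔT = 201.54/90.17 = 2.235.
η_II = COP_actual/COP_Carnot = 1.147/2.235 = 0.5130.

0.51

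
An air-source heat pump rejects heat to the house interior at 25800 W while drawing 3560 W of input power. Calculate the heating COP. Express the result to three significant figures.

7.25

The first law gives Q̇_H = Q̇_C + Ẇ, so the three rates are Q̇_C = 22240, Q̇_H = 25800, Ẇ = 3560 W.
COP_HP = Q̇_H/Ẇ = 25800/3560 = 7.247.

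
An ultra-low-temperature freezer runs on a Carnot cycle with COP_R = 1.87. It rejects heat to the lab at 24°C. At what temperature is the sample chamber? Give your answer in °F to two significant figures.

-110 °F

For a Carnot refrigerator COP_R = T_C/(T_H − T_C), so T_C = COP·T_H/(1 + COP).
With T_H = 297.15 K, T_C = 1.87 × 297.15/2.870 = 193.61 K.
Converting, 193.61 K = -111.17°F.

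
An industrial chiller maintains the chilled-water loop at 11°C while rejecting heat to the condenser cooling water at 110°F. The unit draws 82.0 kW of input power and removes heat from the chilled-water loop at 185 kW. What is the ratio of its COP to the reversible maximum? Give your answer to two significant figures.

0.26

COP_actual = Q̇_C/Ẇ = 185.0/82.00 = 2.256.
In absolute terms T_C = 284.15 K and T_H = 316.48 K, so ΔT = 32.33 K.
COP_Carnot = T_C/ΔT = 284.15/32.33 = 8.788.
η_II = COP_actual/COP_Carnot = 2.256/8.788 = 0.2567.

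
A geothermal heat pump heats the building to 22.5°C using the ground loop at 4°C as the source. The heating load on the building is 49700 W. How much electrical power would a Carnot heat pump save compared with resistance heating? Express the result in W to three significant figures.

46600 W

In absolute terms T_C = 277.15 K and T_H = 295.65 K, so ΔT = 18.50 K.
COP_Carnot = T_H/ΔT = 295.65/18.50 = 15.98.
Resistance heating needs Ẇ_res = Q̇_H = 49700 W; the reversible heat pump needs only Ẇ_hp = Q̇_H/COP = 3110 W.
Saving = 49700 − 3110 = 46590 W.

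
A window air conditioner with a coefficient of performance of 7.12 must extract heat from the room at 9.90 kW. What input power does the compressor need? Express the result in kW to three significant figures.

Ẇ = Q̇_C/COP = 9.900/7.12 = 1.390 kW.

1.39 kW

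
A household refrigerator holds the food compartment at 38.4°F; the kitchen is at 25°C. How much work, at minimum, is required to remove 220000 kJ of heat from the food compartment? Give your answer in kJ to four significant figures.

In absolute terms T_C = 276.71 K and T_H = 298.15 K, so ΔT = 21.44 K.
The reversible limit is COP_R = T_C/ΔT = 12.90, so W_min = Q_C/COP = Q_C·ΔT/T_C.
W_min = 220000 × 21.44/276.71 = 17050 kJ.

17050 kJ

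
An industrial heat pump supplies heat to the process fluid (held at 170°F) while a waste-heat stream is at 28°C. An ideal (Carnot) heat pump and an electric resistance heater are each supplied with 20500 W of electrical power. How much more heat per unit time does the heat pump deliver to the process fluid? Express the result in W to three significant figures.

127000 W

In absolute terms T_C = 301.15 K and T_H = 349.82 K, so ΔT = 48.67 K.
COP_Carnot = T_H/ΔT = 349.82/48.67 = 7.188.
The heat pump delivers Q̇_H = COP × Ẇ = 147400 W; the resistance heater delivers Ẇ = 20500 W.
Extra = (COP − 1)·Ẇ = 126900 W.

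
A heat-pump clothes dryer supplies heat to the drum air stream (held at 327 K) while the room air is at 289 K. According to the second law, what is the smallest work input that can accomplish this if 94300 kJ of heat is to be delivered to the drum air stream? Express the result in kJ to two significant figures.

The reservoir spacing is ΔT = 327 − 289 = 38.00 K.
The reversible limit is COP_HP = T_H/ΔT = 8.605, so W_min = Q_H/COP = Q_H·ΔT/T_H.
W_min = 94300 × 38.00/327.00 = 10960 kJ.

11000 kJ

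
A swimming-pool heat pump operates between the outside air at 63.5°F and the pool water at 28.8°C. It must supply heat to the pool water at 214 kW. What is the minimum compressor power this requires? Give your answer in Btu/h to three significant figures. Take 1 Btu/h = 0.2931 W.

27300 Btu/h

In absolute terms T_C = 290.65 K and T_H = 301.95 K, so ΔT = 11.30 K.
COP_Carnot = T_H/ΔT = 301.95/11.30 = 26.72.
Ẇ_min = Q̇/COP_Carnot = 214.0/26.72 = 8.009 kW = 27320 Btu/h.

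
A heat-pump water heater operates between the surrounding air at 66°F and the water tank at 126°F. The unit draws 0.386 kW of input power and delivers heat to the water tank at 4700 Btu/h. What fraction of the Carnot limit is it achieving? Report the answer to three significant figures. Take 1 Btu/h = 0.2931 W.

0.366

Converting, Q̇_H = 4700 Btu/h = 1.378 kW, so COP_actual = Q̇_H/Ẇ = 1.378/0.3860 = 3.569.
In absolute terms T_C = 292.04 K and T_H = 325.37 K, so ΔT = 33.33 K.
COP_Carnot = T_H/ΔT = 325.37/33.33 = 9.761.
η_II = COP_actual/COP_Carnot = 3.569/9.761 = 0.3656.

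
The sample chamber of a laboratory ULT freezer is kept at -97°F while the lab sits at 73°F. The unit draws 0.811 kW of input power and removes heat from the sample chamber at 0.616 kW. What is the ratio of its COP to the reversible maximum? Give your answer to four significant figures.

COP_actual = Q̇_C/Ẇ = 0.6160/0.8110 = 0.7596.
In absolute terms T_C = 201.48 K and T_H = 295.93 K, so ΔT = 94.44 K.
COP_Carnot = T_C/ΔT = 201.48/94.44 = 2.133.
η_II = COP_actual/COP_Carnot = 0.7596/2.133 = 0.3560.

0.3560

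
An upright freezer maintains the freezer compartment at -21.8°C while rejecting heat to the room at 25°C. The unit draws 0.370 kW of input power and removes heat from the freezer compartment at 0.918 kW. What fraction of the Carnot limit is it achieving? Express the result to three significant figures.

COP_actual = Q̇_C/Ẇ = 0.9180/0.3700 = 2.481.
In absolute terms T_C = 251.35 K and T_H = 298.15 K, so ΔT = 46.80 K.
COP_Carnot = T_C/ΔT = 251.35/46.80 = 5.371.
η_II = COP_actual/COP_Carnot = 2.481/5.371 = 0.4620.

0.462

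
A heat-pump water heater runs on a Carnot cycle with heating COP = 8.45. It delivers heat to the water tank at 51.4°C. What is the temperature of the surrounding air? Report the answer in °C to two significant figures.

13 °C

COP_HP = T_H/(T_H − T_C) gives T_H − T_C = T_H/COP.
With T_H = 324.55 K, T_C = 324.55 × (1 − 1/8.45) = 286.14 K.
Converting, 286.14 K = 12.99°C.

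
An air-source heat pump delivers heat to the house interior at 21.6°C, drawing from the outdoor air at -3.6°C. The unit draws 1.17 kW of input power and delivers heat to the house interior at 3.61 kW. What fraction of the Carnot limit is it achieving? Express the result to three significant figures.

COP_actual = Q̇_H/Ẇ = 3.610/1.170 = 3.085.
In absolute terms T_C = 269.55 K and T_H = 294.75 K, so ΔT = 25.20 K.
COP_Carnot = T_H/ΔT = 294.75/25.20 = 11.70.
η_II = COP_actual/COP_Carnot = 3.085/11.70 = 0.2638.

0.264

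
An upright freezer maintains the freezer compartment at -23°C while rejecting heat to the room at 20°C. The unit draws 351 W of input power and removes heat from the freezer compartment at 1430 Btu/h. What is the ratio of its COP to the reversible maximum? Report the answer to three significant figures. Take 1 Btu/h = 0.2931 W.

Converting, Q̇_C = 1430 Btu/h = 419.1 W, so COP_actual = Q̇_C/Ẇ = 419.1/351.0 = 1.194.
In absolute terms T_C = 250.15 K and T_H = 293.15 K, so ΔT = 43.00 K.
COP_Carnot = T_C/ΔT = 250.15/43.00 = 5.817.
η_II = COP_actual/COP_Carnot = 1.194/5.817 = 0.2053.

0.205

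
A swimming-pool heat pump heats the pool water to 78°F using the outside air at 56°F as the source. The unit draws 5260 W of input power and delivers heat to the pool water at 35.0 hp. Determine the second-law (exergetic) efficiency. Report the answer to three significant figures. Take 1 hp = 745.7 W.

0.203

Converting, Q̇_H = 35.00 hp = 26100 W, so COP_actual = Q̇_H/Ẇ = 26100/5260 = 4.962.
In absolute terms T_C = 286.48 K and T_H = 298.71 K, so ΔT = 12.22 K.
COP_Carnot = T_H/ΔT = 298.71/12.22 = 24.44.
η_II = COP_actual/COP_Carnot = 4.962/24.44 = 0.2030.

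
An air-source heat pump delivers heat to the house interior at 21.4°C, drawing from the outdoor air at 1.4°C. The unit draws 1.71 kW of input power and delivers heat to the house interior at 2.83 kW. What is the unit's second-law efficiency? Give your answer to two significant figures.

0.11

COP_actual = Q̇_H/Ẇ = 2.830/1.710 = 1.655.
In absolute terms T_C = 274.55 K and T_H = 294.55 K, so ΔT = 20.00 K.
COP_Carnot = T_H/ΔT = 294.55/20.00 = 14.73.
η_II = COP_actual/COP_Carnot = 1.655/14.73 = 0.1124.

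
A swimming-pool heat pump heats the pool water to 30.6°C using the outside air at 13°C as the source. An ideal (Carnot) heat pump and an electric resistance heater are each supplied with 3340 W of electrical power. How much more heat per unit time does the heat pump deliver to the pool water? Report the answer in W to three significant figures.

In absolute terms T_C = 286.15 K and T_H = 303.75 K, so ΔT = 17.60 K.
COP_Carnot = T_H/ΔT = 303.75/17.60 = 17.26.
The heat pump delivers Q̇_H = COP × Ẇ = 57640 W; the resistance heater delivers Ẇ = 3340 W.
Extra = (COP − 1)·Ẇ = 54300 W.

54300 W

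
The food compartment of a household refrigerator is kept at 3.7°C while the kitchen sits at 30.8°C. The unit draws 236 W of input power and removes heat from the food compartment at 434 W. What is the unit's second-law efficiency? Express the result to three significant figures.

0.180

COP_actual = Q̇_C/Ẇ = 434.0/236.0 = 1.839.
In absolute terms T_C = 276.85 K and T_H = 303.95 K, so ΔT = 27.10 K.
COP_Carnot = T_C/ΔT = 276.85/27.10 = 10.22.
η_II = COP_actual/COP_Carnot = 1.839/10.22 = 0.1800.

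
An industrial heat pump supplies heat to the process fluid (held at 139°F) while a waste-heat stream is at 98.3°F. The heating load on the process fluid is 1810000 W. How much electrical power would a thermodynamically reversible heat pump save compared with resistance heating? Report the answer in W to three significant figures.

1690000 W

In absolute terms T_C = 309.98 K and T_H = 332.59 K, so ΔT = 22.61 K.
COP_Carnot = T_H/ΔT = 332.59/22.61 = 14.71.
Resistance heating needs Ẇ_res = Q̇_H = 1810000 W; the reversible heat pump needs only Ẇ_hp = Q̇_H/COP = 123100 W.
Saving = 1810000 − 123100 = 1687000 W.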